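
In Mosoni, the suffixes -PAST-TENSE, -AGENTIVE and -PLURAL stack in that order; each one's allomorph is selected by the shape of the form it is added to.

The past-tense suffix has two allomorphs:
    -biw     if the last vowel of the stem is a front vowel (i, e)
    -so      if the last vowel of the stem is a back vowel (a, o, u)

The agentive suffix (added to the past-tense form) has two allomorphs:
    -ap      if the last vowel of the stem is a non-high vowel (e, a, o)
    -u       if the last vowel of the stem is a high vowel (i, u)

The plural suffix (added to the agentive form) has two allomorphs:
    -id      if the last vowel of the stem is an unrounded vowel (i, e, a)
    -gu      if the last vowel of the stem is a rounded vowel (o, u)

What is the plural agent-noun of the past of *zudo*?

Since the last vowel of *zudo* is /o/ (a back vowel), it takes -so, giving *zudoso*.
Since the last vowel of the past-tense form *zudoso* is /o/ (a non-high vowel), it takes -ap, giving *zudosoap*.
The agentive form *zudosoap*: last vowel = /a/, an unrounded vowel → -id → *zudosoapid*.

zudosoapid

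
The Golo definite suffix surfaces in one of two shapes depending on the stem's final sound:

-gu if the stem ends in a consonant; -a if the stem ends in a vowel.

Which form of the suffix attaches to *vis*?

*vis* — final sound /s/ (a consonant) → -gu.

-gu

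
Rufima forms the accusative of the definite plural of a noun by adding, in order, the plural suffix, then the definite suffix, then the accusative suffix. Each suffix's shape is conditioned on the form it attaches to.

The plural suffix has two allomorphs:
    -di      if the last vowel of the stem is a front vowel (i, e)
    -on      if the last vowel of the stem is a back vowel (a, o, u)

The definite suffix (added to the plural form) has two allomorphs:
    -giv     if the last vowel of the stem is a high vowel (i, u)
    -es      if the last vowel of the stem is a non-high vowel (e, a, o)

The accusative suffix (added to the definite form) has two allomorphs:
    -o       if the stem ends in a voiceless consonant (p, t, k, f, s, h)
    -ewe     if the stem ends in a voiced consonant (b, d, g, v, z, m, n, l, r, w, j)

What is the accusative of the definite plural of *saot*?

saotoneso

*saot*: last vowel = /o/, a back vowel → -on → *saoton*.
The plural form *saoton* — last vowel /o/ (a non-high vowel) → -es → *saotones*.
The definite form *saotones* — final consonant /s/ (voiceless) → -o → *saotoneso*.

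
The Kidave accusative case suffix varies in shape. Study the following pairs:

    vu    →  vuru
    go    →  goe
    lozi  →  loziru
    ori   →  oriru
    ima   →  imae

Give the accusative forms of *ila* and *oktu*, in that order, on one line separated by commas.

ilae, okturu

The suffix is conditioned by the last vowel: -ru when the last vowel of the stem is a high vowel (*vu*, *lozi*, *ori*); -e when the last vowel of the stem is a non-high vowel (*go*, *ima*).
Since the last vowel of *ila* is /a/ (a non-high vowel), it takes -e, giving *ilae*.
Since the last vowel of *oktu* is /u/ (a high vowel), it takes -ru, giving *okturu*.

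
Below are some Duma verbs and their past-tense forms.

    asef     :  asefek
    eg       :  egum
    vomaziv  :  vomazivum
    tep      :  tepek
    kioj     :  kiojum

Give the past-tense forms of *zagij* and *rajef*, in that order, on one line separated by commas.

The suffix is conditioned by the final consonant: -ek when the stem ends in a voiceless consonant (*asef*, *tep*); -um when the stem ends in a voiced consonant (*eg*, *vomaziv*, *kioj*).
Since the final consonant of *zagij* is /j/ (voiced), it takes -um, giving *zagijum*.
*rajef*: final consonant = /f/, voiceless → -ek → *rajefek*.

zagijum, rajefek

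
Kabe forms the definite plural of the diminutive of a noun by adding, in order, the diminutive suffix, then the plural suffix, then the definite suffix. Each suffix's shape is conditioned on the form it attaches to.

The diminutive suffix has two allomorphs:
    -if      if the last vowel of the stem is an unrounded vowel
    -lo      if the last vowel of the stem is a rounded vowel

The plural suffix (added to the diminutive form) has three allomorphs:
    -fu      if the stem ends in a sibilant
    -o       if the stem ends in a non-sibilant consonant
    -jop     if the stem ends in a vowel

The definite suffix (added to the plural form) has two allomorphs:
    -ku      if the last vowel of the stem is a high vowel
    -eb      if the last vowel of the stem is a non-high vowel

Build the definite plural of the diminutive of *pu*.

*pu*: last vowel = /u/, a rounded vowel → -lo → *pulo*.
Since the final sound of the diminutive form *pulo* is /o/ (a vowel), it takes -jop, giving *pulojop*.
The last vowel of the plural form *pulojop* is /o/, which is a non-high vowel, so the definite suffix is -eb, giving *pulojopeb*.

pulojopeb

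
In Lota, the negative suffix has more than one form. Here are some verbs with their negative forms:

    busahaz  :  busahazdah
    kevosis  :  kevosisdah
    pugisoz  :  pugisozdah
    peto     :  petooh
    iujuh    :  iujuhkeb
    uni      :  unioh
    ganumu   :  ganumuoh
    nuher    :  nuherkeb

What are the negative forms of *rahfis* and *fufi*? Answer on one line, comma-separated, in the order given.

The pattern is sibilance of the final sound: -dah when the stem ends in a sibilant (*busahaz*, *kevosis*, *pugisoz*); -keb when the stem ends in a non-sibilant consonant (*iujuh*, *nuher*); -oh when the stem ends in a vowel (*peto*, *uni*, *ganumu*).
Since the final sound of *rahfis* is /s/ (a sibilant), it takes -dah, giving *rahfisdah*.
The final sound of *fufi* is /i/, which is a vowel, so the suffix is -oh, giving *fufioh*.

rahfisdah, fufioh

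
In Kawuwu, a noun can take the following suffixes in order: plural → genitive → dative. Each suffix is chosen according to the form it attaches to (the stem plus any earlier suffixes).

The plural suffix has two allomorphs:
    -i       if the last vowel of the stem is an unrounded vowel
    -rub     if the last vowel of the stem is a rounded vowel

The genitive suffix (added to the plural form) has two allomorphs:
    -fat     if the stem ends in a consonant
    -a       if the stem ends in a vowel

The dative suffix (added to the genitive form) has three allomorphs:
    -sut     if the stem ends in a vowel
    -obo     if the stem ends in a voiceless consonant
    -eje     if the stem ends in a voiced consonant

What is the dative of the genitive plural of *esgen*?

*esgen* — last vowel /e/ (an unrounded vowel) → -i → *esgeni*.
Since the final sound of the plural form *esgeni* is /i/ (a vowel), it takes -a, giving *esgenia*.
Since the final sound of the genitive form *esgenia* is /a/ (a vowel), it takes -sut, giving *esgeniasut*.

esgeniasut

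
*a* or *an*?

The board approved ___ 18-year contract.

an

The indefinite article is chosen by the initial *sound* of the following word, not its spelling.
The number *18* is spoken "eighteen", beginning with /ˌeɪˈtiːn/ — a vowel sound.
So the article is *an*: The board approved an 18-year contract.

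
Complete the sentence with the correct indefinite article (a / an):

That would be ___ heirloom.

The indefinite article is chosen by the initial *sound* of the following word, not its spelling.
*heirloom* begins with the sound /ɛ/ (silent h) — a vowel sound.
So the article is *an*: That would be an heirloom.

an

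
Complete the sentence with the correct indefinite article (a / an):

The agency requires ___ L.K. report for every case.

The indefinite article is chosen by the initial *sound* of the following word, not its spelling.
The initialism *L.K.* is read letter by letter; the first letter, L, is pronounced /ɛl/, which begins with a vowel sound.
So the article is *an*: The agency requires an L.K. report for every case.

an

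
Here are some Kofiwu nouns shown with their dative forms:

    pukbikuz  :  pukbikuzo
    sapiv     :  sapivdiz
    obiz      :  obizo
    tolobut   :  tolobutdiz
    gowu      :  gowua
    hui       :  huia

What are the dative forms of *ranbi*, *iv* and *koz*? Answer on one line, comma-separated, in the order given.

ranbia, ivdiz, kozo

The suffix is conditioned by the final sound: -o when the stem ends in a sibilant (*pukbikuz*, *obiz*); -diz when the stem ends in a non-sibilant consonant (*sapiv*, *tolobut*); -a when the stem ends in a vowel (*gowu*, *hui*).
*ranbi*: final sound = /i/, a vowel → -a → *ranbia*.
Since the final sound of *iv* is /v/ (a non-sibilant consonant), it takes -diz, giving *ivdiz*.
Since the final sound of *koz* is /z/ (a sibilant), it takes -o, giving *kozo*.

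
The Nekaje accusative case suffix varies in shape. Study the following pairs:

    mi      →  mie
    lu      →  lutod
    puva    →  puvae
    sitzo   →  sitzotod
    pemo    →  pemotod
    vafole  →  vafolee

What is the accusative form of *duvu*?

The pattern is rounding harmony: -tod when the last vowel of the stem is a rounded vowel (*lu*, *sitzo*, *pemo*); -e when the last vowel of the stem is an unrounded vowel (*mi*, *puva*, *vafole*).
*duvu*: last vowel = /u/, a rounded vowel → -tod → *duvutod*.

duvutod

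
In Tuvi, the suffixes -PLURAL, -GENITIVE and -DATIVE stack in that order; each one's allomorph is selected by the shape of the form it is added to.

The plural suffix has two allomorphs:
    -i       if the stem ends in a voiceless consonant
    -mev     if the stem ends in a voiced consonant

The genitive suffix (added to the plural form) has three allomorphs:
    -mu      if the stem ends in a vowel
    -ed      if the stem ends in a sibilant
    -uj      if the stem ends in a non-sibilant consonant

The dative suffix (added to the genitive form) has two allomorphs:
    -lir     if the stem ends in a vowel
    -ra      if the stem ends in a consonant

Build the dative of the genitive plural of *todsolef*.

Since the final consonant of *todsolef* is /f/ (voiceless), it takes -i, giving *todsolefi*.
The final sound of the plural form *todsolefi* is /i/, which is a vowel, so the genitive suffix is -mu, giving *todsolefimu*.
The genitive form *todsolefimu*: final sound = /u/, a vowel → -lir → *todsolefimulir*.

todsolefimulir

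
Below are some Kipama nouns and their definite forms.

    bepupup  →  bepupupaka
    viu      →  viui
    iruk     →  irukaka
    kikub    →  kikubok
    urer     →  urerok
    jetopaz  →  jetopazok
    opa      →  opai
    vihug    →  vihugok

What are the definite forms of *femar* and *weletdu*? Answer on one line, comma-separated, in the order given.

femarok, weletdui

The pattern is voicing of the final sound: -aka when the stem ends in a voiceless consonant (*bepupup*, *iruk*); -ok when the stem ends in a voiced consonant (*kikub*, *urer*, *jetopaz*, *vihug*); -i when the stem ends in a vowel (*viu*, *opa*).
*femar*: final sound = /r/, a voiced consonant → -ok → *femarok*.
The final sound of *weletdu* is /u/, which is a vowel, so the suffix is -i, giving *weletdui*.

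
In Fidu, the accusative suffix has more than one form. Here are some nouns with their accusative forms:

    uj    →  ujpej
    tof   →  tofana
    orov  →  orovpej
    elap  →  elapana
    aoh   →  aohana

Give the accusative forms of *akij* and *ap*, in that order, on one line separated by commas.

akijpej, apana

The pattern is voicing of the final consonant: -ana when the stem ends in a voiceless consonant (*tof*, *elap*, *aoh*); -pej when the stem ends in a voiced consonant (*uj*, *orov*).
*akij* — final consonant /j/ (voiced) → -pej → *akijpej*.
*ap* — final consonant /p/ (voiceless) → -ana → *apana*.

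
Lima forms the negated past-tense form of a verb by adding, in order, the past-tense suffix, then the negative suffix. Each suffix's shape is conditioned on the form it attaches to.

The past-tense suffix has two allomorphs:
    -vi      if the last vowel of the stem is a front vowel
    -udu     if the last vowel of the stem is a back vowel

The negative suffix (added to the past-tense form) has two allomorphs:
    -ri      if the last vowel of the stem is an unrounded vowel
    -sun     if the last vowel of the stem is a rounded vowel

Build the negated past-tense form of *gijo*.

gijoudusun

Since the last vowel of *gijo* is /o/ (a back vowel), it takes -udu, giving *gijoudu*.
The last vowel of the past-tense form *gijoudu* is /u/, which is a rounded vowel, so the negative suffix is -sun, giving *gijoudusun*.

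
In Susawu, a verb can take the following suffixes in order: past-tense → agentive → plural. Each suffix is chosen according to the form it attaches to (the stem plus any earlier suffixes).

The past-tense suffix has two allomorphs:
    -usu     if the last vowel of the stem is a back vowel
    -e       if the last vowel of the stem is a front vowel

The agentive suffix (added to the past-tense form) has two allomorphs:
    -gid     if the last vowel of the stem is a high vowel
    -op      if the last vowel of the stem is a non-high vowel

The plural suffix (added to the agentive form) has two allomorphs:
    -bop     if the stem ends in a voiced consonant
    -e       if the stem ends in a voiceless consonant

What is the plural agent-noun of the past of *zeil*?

zeileope

*zeil* — last vowel /i/ (a front vowel) → -e → *zeile*.
The past-tense form *zeile* — last vowel /e/ (a non-high vowel) → -op → *zeileop*.
The agentive form *zeileop* — final consonant /p/ (voiceless) → -e → *zeileope*.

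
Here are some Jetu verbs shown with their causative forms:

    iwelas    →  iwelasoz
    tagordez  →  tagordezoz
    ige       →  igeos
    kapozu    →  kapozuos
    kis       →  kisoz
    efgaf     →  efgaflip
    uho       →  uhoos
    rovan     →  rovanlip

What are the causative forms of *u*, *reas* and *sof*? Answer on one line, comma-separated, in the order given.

The suffix is conditioned by the final sound: -oz when the stem ends in a sibilant (*iwelas*, *tagordez*, *kis*); -lip when the stem ends in a non-sibilant consonant (*efgaf*, *rovan*); -os when the stem ends in a vowel (*ige*, *kapozu*, *uho*).
The final sound of *u* is /u/, which is a vowel, so the suffix is -os, giving *uos*.
Since the final sound of *reas* is /s/ (a sibilant), it takes -oz, giving *reasoz*.
*sof*: final sound = /f/, a non-sibilant consonant → -lip → *soflip*.

uos, reasoz, soflip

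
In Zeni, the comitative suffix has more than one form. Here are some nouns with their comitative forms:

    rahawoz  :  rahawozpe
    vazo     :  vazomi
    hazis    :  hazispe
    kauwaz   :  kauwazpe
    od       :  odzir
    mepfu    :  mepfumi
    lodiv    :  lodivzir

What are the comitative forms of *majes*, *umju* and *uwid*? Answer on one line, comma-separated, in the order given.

majespe, umjumi, uwidzir

The suffix is conditioned by the final sound: -pe when the stem ends in a sibilant (*rahawoz*, *hazis*, *kauwaz*); -zir when the stem ends in a non-sibilant consonant (*od*, *lodiv*); -mi when the stem ends in a vowel (*vazo*, *mepfu*).
The final sound of *majes* is /s/, which is a sibilant, so the suffix is -pe, giving *majespe*.
Since the final sound of *umju* is /u/ (a vowel), it takes -mi, giving *umjumi*.
The final sound of *uwid* is /d/, which is a non-sibilant consonant, so the suffix is -zir, giving *uwidzir*.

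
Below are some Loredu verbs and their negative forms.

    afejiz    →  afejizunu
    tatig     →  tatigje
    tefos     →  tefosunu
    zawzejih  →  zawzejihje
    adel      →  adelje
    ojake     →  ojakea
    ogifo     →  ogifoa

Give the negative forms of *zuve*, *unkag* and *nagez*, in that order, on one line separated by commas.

zuvea, unkagje, nagezunu

The alternation tracks the final sound of the stem — -unu when the stem ends in a sibilant (*afejiz*, *tefos*); -je when the stem ends in a non-sibilant consonant (*tatig*, *zawzejih*, *adel*); -a when the stem ends in a vowel (*ojake*, *ogifo*).
Since the final sound of *zuve* is /e/ (a vowel), it takes -a, giving *zuvea*.
*unkag* — final sound /g/ (a non-sibilant consonant) → -je → *unkagje*.
*nagez*: final sound = /z/, a sibilant → -unu → *nagezunu*.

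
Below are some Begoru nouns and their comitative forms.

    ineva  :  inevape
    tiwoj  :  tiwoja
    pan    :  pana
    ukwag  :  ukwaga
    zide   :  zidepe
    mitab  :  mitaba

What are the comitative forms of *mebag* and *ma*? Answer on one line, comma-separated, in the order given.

mebaga, mape

The pattern is consonant vs. vowel: -a when the stem ends in a consonant (*tiwoj*, *pan*, *ukwag*, *mitab*); -pe when the stem ends in a vowel (*ineva*, *zide*).
*mebag*: final sound = /g/, a consonant → -a → *mebaga*.
Since the final sound of *ma* is /a/ (a vowel), it takes -pe, giving *mape*.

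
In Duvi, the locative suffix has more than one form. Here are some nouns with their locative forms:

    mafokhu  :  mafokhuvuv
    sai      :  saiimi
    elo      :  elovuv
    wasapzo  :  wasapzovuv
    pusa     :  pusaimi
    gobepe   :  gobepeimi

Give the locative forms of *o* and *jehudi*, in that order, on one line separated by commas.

ovuv, jehudiimi

The pattern is rounding harmony: -vuv when the last vowel of the stem is a rounded vowel (*mafokhu*, *elo*, *wasapzo*); -imi when the last vowel of the stem is an unrounded vowel (*sai*, *pusa*, *gobepe*).
*o*: last vowel = /o/, a rounded vowel → -vuv → *ovuv*.
*jehudi*: last vowel = /i/, an unrounded vowel → -imi → *jehudiimi*.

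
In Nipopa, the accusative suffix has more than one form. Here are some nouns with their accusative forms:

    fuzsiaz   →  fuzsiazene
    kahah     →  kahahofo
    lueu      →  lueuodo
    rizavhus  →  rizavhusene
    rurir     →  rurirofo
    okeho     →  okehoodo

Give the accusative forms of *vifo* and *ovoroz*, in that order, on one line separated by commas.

vifoodo, ovorozene

The pattern is sibilance of the final sound: -ene when the stem ends in a sibilant (*fuzsiaz*, *rizavhus*); -ofo when the stem ends in a non-sibilant consonant (*kahah*, *rurir*); -odo when the stem ends in a vowel (*lueu*, *okeho*).
*vifo* — final sound /o/ (a vowel) → -odo → *vifoodo*.
*ovoroz*: final sound = /z/, a sibilant → -ene → *ovorozene*.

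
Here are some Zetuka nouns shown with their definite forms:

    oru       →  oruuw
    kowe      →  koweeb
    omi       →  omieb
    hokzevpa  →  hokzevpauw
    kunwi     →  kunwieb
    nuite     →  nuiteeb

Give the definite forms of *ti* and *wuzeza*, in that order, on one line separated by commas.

tieb, wuzezauw

The alternation tracks the last vowel of the stem — -eb when the last vowel of the stem is a front vowel (*kowe*, *omi*, *kunwi*, *nuite*); -uw when the last vowel of the stem is a back vowel (*oru*, *hokzevpa*).
The last vowel of *ti* is /i/, which is a front vowel, so the suffix is -eb, giving *tieb*.
Since the last vowel of *wuzeza* is /a/ (a back vowel), it takes -uw, giving *wuzezauw*.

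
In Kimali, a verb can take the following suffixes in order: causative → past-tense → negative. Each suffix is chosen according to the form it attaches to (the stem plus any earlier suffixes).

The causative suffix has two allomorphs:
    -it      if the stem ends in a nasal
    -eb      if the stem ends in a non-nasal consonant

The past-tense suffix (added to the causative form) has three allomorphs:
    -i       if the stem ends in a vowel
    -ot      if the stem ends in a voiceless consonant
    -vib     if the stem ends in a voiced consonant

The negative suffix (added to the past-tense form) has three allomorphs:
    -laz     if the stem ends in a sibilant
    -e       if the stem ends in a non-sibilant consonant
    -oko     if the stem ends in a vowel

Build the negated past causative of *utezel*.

utezelebvibe

*utezel* — final consonant /l/ (non-nasal) → -eb → *utezeleb*.
The causative form *utezeleb*: final sound = /b/, a voiced consonant → -vib → *utezelebvib*.
Since the final sound of the past-tense form *utezelebvib* is /b/ (a non-sibilant consonant), it takes -e, giving *utezelebvibe*.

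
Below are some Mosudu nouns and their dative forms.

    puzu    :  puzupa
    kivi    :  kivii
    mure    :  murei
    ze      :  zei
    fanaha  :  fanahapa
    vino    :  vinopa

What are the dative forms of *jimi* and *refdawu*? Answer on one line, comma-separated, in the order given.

The suffix is conditioned by the last vowel: -i when the last vowel of the stem is a front vowel (*kivi*, *mure*, *ze*); -pa when the last vowel of the stem is a back vowel (*puzu*, *fanaha*, *vino*).
*jimi*: last vowel = /i/, a front vowel → -i → *jimii*.
The last vowel of *refdawu* is /u/, which is a back vowel, so the suffix is -pa, giving *refdawupa*.

jimii, refdawupa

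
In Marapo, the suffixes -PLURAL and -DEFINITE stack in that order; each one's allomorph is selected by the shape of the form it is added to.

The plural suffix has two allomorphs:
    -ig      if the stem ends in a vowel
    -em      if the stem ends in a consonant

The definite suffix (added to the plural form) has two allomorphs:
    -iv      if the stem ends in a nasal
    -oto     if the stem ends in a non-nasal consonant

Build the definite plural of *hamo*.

Since the final sound of *hamo* is /o/ (a vowel), it takes -ig, giving *hamoig*.
The plural form *hamoig*: final consonant = /g/, non-nasal → -oto → *hamoigoto*.

hamoigoto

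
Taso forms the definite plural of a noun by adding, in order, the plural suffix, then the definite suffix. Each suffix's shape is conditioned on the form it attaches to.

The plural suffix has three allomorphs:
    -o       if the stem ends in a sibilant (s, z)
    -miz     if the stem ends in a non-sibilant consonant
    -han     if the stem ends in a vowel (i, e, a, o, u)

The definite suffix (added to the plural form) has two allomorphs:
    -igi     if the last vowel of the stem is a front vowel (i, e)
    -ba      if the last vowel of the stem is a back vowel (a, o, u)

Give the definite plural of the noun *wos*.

*wos*: final sound = /s/, a sibilant → -o → *woso*.
The plural form *woso* — last vowel /o/ (a back vowel) → -ba → *wosoba*.

wosoba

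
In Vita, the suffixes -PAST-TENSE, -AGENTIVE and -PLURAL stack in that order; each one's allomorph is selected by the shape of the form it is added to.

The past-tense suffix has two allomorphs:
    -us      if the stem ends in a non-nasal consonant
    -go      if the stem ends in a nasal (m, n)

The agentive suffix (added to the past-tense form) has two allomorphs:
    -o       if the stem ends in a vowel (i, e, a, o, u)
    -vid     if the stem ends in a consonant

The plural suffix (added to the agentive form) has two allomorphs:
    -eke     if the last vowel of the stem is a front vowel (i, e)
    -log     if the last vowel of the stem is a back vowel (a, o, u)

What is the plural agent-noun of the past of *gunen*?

*gunen* — final consonant /n/ (a nasal) → -go → *gunengo*.
The past-tense form *gunengo*: final sound = /o/, a vowel → -o → *gunengoo*.
Since the last vowel of the agentive form *gunengoo* is /o/ (a back vowel), it takes -log, giving *gunengoolog*.

gunengoolog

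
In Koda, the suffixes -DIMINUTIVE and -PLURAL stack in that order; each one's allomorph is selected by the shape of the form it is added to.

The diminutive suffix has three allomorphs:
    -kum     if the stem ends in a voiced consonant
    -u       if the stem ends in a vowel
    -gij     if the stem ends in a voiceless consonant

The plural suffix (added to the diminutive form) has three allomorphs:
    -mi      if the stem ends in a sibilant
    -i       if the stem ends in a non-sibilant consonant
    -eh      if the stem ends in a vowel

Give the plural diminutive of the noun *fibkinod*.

*fibkinod*: final sound = /d/, a voiced consonant → -kum → *fibkinodkum*.
Since the final sound of the diminutive form *fibkinodkum* is /m/ (a non-sibilant consonant), it takes -i, giving *fibkinodkumi*.

fibkinodkumi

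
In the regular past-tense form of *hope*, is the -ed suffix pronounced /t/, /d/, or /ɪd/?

The stem *hope* ends in a voiceless consonant other than /t/.
The -ed suffix is realized as /ɪd/ after /t, d/; as /t/ after other voiceless consonants; and as /d/ after other voiced sounds.
So -ed on *hope* is pronounced /t/.

/t/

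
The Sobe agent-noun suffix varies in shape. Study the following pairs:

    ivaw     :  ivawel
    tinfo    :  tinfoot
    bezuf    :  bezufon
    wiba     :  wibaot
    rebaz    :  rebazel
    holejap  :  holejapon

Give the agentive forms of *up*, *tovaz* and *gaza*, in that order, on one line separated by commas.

upon, tovazel, gazaot

The suffix is conditioned by the final sound: -on when the stem ends in a voiceless consonant (*bezuf*, *holejap*); -el when the stem ends in a voiced consonant (*ivaw*, *rebaz*); -ot when the stem ends in a vowel (*tinfo*, *wiba*).
*up* — final sound /p/ (a voiceless consonant) → -on → *upon*.
Since the final sound of *tovaz* is /z/ (a voiced consonant), it takes -el, giving *tovazel*.
*gaza*: final sound = /a/, a vowel → -ot → *gazaot*.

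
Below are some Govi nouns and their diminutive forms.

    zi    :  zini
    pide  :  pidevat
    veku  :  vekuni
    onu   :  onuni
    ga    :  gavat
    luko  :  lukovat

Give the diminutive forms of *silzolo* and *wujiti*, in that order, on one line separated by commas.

silzolovat, wujitini

The suffix is conditioned by the last vowel: -ni when the last vowel of the stem is a high vowel (*zi*, *veku*, *onu*); -vat when the last vowel of the stem is a non-high vowel (*pide*, *ga*, *luko*).
*silzolo*: last vowel = /o/, a non-high vowel → -vat → *silzolovat*.
*wujiti*: last vowel = /i/, a high vowel → -ni → *wujitini*.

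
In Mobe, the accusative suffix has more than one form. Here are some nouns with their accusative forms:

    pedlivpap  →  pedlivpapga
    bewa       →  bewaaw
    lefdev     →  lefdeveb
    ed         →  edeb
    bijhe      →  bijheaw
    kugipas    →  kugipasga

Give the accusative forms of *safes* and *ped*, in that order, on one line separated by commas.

The alternation tracks the final sound of the stem — -ga when the stem ends in a voiceless consonant (*pedlivpap*, *kugipas*); -eb when the stem ends in a voiced consonant (*lefdev*, *ed*); -aw when the stem ends in a vowel (*bewa*, *bijhe*).
The final sound of *safes* is /s/, which is a voiceless consonant, so the suffix is -ga, giving *safesga*.
Since the final sound of *ped* is /d/ (a voiced consonant), it takes -eb, giving *pedeb*.

safesga, pedeb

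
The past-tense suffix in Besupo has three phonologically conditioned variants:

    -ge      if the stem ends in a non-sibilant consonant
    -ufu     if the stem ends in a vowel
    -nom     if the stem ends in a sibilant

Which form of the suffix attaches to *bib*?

-ge

The final sound of *bib* is /b/, which is a non-sibilant consonant, so the suffix is -ge.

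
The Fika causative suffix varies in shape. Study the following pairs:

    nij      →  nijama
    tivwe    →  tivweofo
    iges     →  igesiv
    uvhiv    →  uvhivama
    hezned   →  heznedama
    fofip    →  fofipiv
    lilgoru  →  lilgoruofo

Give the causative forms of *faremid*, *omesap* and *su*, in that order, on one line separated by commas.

faremidama, omesapiv, suofo

The suffix is conditioned by the final sound: -iv when the stem ends in a voiceless consonant (*iges*, *fofip*); -ama when the stem ends in a voiced consonant (*nij*, *uvhiv*, *hezned*); -ofo when the stem ends in a vowel (*tivwe*, *lilgoru*).
The final sound of *faremid* is /d/, which is a voiced consonant, so the suffix is -ama, giving *faremidama*.
*omesap* — final sound /p/ (a voiceless consonant) → -iv → *omesapiv*.
The final sound of *su* is /u/, which is a vowel, so the suffix is -ofo, giving *suofo*.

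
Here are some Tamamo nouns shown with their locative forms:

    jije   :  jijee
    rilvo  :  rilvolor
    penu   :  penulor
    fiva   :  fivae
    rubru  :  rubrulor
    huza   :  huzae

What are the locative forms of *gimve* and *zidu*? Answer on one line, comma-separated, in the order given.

gimvee, zidulor

Looking at the last vowel of each stem: -lor when the last vowel of the stem is a rounded vowel (*rilvo*, *penu*, *rubru*); -e when the last vowel of the stem is an unrounded vowel (*jije*, *fiva*, *huza*).
Since the last vowel of *gimve* is /e/ (an unrounded vowel), it takes -e, giving *gimvee*.
The last vowel of *zidu* is /u/, which is a rounded vowel, so the suffix is -lor, giving *zidulor*.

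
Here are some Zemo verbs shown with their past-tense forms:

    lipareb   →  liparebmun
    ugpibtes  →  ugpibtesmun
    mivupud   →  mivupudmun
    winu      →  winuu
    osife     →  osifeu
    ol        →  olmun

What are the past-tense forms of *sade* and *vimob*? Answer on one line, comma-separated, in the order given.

The suffix is conditioned by the final sound: -mun when the stem ends in a consonant (*lipareb*, *ugpibtes*, *mivupud*, *ol*); -u when the stem ends in a vowel (*winu*, *osife*).
*sade*: final sound = /e/, a vowel → -u → *sadeu*.
*vimob*: final sound = /b/, a consonant → -mun → *vimobmun*.

sadeu, vimobmun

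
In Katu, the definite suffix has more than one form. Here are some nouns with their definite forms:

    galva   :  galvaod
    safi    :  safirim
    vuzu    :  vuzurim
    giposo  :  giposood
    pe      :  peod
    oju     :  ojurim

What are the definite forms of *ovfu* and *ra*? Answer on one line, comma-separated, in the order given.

Looking at the last vowel of each stem: -rim when the last vowel of the stem is a high vowel (*safi*, *vuzu*, *oju*); -od when the last vowel of the stem is a non-high vowel (*galva*, *giposo*, *pe*).
The last vowel of *ovfu* is /u/, which is a high vowel, so the suffix is -rim, giving *ovfurim*.
Since the last vowel of *ra* is /a/ (a non-high vowel), it takes -od, giving *raod*.

ovfurim, raod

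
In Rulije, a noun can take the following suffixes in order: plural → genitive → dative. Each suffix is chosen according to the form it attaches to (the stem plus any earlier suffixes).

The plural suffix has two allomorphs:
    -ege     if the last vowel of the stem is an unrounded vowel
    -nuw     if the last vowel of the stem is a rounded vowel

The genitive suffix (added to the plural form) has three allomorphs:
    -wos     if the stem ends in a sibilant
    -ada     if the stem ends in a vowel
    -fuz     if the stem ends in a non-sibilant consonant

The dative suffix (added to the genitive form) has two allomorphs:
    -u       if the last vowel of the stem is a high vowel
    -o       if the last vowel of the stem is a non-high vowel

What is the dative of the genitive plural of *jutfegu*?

Since the last vowel of *jutfegu* is /u/ (a rounded vowel), it takes -nuw, giving *jutfegunuw*.
The plural form *jutfegunuw* — final sound /w/ (a non-sibilant consonant) → -fuz → *jutfegunuwfuz*.
Since the last vowel of the genitive form *jutfegunuwfuz* is /u/ (a high vowel), it takes -u, giving *jutfegunuwfuzu*.

jutfegunuwfuzu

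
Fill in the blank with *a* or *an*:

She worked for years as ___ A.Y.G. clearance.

an

The indefinite article is chosen by the initial *sound* of the following word, not its spelling.
The initialism *A.Y.G.* is read letter by letter; the first letter, A, is pronounced /eɪ/, which begins with a vowel sound.
So the article is *an*: She worked for years as an A.Y.G. clearance.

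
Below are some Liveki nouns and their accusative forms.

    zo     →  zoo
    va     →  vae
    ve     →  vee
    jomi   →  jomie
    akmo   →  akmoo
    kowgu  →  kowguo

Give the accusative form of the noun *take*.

takee

The suffix is conditioned by the last vowel: -o when the last vowel of the stem is a rounded vowel (*zo*, *akmo*, *kowgu*); -e when the last vowel of the stem is an unrounded vowel (*va*, *ve*, *jomi*).
*take*: last vowel = /e/, an unrounded vowel → -e → *takee*.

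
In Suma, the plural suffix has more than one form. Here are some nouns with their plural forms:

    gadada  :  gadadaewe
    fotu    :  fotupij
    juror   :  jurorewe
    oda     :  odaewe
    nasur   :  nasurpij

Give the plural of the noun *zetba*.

zetbaewe

The pattern is height harmony: -pij when the last vowel of the stem is a high vowel (*fotu*, *nasur*); -ewe when the last vowel of the stem is a non-high vowel (*gadada*, *juror*, *oda*).
The last vowel of *zetba* is /a/, which is a non-high vowel, so the suffix is -ewe, giving *zetbaewe*.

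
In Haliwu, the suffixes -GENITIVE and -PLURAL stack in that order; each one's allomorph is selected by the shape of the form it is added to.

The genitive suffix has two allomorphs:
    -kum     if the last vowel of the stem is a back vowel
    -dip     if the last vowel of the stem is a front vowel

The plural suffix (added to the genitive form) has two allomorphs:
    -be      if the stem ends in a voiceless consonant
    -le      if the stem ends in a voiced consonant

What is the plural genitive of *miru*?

*miru* — last vowel /u/ (a back vowel) → -kum → *mirukum*.
The genitive form *mirukum* — final consonant /m/ (voiced) → -le → *mirukumle*.

mirukumle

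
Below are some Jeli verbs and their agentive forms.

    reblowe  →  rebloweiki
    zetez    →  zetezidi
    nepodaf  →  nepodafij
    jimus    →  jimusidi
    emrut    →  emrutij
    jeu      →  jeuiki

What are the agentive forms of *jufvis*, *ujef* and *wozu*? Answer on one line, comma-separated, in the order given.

The suffix is conditioned by the final sound: -idi when the stem ends in a sibilant (*zetez*, *jimus*); -ij when the stem ends in a non-sibilant consonant (*nepodaf*, *emrut*); -iki when the stem ends in a vowel (*reblowe*, *jeu*).
Since the final sound of *jufvis* is /s/ (a sibilant), it takes -idi, giving *jufvisidi*.
The final sound of *ujef* is /f/, which is a non-sibilant consonant, so the suffix is -ij, giving *ujefij*.
Since the final sound of *wozu* is /u/ (a vowel), it takes -iki, giving *wozuiki*.

jufvisidi, ujefij, wozuiki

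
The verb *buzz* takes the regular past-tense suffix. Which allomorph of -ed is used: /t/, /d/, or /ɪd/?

The stem *buzz* ends in a voiced sound other than /d/.
The -ed suffix is realized as /ɪd/ after /t, d/; as /t/ after other voiceless consonants; and as /d/ after other voiced sounds.
So -ed on *buzz* is pronounced /d/.

/d/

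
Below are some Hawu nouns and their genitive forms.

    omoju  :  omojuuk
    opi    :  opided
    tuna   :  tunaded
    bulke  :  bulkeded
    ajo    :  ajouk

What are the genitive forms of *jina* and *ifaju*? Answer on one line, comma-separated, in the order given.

The alternation tracks the last vowel of the stem — -uk when the last vowel of the stem is a rounded vowel (*omoju*, *ajo*); -ded when the last vowel of the stem is an unrounded vowel (*opi*, *tuna*, *bulke*).
Since the last vowel of *jina* is /a/ (an unrounded vowel), it takes -ded, giving *jinaded*.
*ifaju*: last vowel = /u/, a rounded vowel → -uk → *ifajuuk*.

jinaded, ifajuuk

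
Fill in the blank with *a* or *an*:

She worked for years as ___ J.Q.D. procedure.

The indefinite article is chosen by the initial *sound* of the following word, not its spelling.
The initialism *J.Q.D.* is read letter by letter; the first letter, J, is pronounced /dʒeɪ/, which begins with a consonant sound.
So the article is *a*: She worked for years as a J.Q.D. procedure.

a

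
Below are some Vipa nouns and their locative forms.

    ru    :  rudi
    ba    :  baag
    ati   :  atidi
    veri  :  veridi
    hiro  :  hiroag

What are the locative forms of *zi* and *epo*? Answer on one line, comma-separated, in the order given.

Looking at the last vowel of each stem: -di when the last vowel of the stem is a high vowel (*ru*, *ati*, *veri*); -ag when the last vowel of the stem is a non-high vowel (*ba*, *hiro*).
The last vowel of *zi* is /i/, which is a high vowel, so the suffix is -di, giving *zidi*.
The last vowel of *epo* is /o/, which is a non-high vowel, so the suffix is -ag, giving *epoag*.

zidi, epoag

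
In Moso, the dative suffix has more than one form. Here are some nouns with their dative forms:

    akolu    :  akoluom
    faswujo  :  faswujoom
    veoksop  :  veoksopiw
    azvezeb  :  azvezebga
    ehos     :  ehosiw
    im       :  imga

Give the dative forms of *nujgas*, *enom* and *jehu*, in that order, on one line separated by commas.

nujgasiw, enomga, jehuom

Looking at the final sound of each stem: -iw when the stem ends in a voiceless consonant (*veoksop*, *ehos*); -ga when the stem ends in a voiced consonant (*azvezeb*, *im*); -om when the stem ends in a vowel (*akolu*, *faswujo*).
The final sound of *nujgas* is /s/, which is a voiceless consonant, so the suffix is -iw, giving *nujgasiw*.
*enom* — final sound /m/ (a voiced consonant) → -ga → *enomga*.
*jehu*: final sound = /u/, a vowel → -om → *jehuom*.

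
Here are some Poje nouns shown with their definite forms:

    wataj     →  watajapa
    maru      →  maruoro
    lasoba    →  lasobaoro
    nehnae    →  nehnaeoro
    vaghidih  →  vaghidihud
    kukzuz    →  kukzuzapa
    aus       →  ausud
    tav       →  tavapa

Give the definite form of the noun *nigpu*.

nigpuoro

The alternation tracks the final sound of the stem — -ud when the stem ends in a voiceless consonant (*vaghidih*, *aus*); -apa when the stem ends in a voiced consonant (*wataj*, *kukzuz*, *tav*); -oro when the stem ends in a vowel (*maru*, *lasoba*, *nehnae*).
Since the final sound of *nigpu* is /u/ (a vowel), it takes -oro, giving *nigpuoro*.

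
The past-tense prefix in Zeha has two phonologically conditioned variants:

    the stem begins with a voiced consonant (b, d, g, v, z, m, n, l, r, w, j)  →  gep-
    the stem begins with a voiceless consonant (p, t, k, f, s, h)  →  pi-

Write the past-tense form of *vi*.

gepvi

Since the first consonant of *vi* is /v/ (voiced), it takes gep-, giving *gepvi*.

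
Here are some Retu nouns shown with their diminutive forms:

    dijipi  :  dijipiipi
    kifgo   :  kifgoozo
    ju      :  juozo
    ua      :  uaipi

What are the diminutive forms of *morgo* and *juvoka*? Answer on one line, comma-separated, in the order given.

The alternation tracks the last vowel of the stem — -ozo when the last vowel of the stem is a rounded vowel (*kifgo*, *ju*); -ipi when the last vowel of the stem is an unrounded vowel (*dijipi*, *ua*).
Since the last vowel of *morgo* is /o/ (a rounded vowel), it takes -ozo, giving *morgoozo*.
The last vowel of *juvoka* is /a/, which is an unrounded vowel, so the suffix is -ipi, giving *juvokaipi*.

morgoozo, juvokaipi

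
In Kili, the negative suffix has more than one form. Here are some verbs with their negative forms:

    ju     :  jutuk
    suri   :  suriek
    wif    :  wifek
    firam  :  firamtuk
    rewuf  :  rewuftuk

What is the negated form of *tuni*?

tuniek

The suffix is conditioned by the last vowel: -ek when the last vowel of the stem is a front vowel (*suri*, *wif*); -tuk when the last vowel of the stem is a back vowel (*ju*, *firam*, *rewuf*).
*tuni* — last vowel /i/ (a front vowel) → -ek → *tuniek*.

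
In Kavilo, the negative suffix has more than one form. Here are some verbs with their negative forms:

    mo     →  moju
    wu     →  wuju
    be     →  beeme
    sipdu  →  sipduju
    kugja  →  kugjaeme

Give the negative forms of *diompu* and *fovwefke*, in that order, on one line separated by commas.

diompuju, fovwefkeeme

The pattern is rounding harmony: -ju when the last vowel of the stem is a rounded vowel (*mo*, *wu*, *sipdu*); -eme when the last vowel of the stem is an unrounded vowel (*be*, *kugja*).
*diompu* — last vowel /u/ (a rounded vowel) → -ju → *diompuju*.
The last vowel of *fovwefke* is /e/, which is an unrounded vowel, so the suffix is -eme, giving *fovwefkeeme*.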